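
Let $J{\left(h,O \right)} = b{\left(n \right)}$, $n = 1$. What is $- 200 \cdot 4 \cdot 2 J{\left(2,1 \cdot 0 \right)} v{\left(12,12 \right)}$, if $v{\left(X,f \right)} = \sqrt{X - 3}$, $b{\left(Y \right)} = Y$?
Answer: $-4800$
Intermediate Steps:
$J{\left(h,O \right)} = 1$
$v{\left(X,f \right)} = \sqrt{-3 + X}$
$- 200 \cdot 4 \cdot 2 J{\left(2,1 \cdot 0 \right)} v{\left(12,12 \right)} = - 200 \cdot 4 \cdot 2 \cdot 1 \sqrt{-3 + 12} = - 200 \cdot 8 \cdot 1 \sqrt{9} = \left(-200\right) 8 \cdot 3 = \left(-1600\right) 3 = -4800$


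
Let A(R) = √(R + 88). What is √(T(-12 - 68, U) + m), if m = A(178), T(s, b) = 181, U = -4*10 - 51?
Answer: √(181 + √266) ≈ 14.047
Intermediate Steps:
U = -91 (U = -40 - 51 = -91)
A(R) = √(88 + R)
m = √266 (m = √(88 + 178) = √266 ≈ 16.310)
√(T(-12 - 68, U) + m) = √(181 + √266)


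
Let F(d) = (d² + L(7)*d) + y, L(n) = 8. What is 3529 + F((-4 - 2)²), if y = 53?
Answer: 5166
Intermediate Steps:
F(d) = 53 + d² + 8*d (F(d) = (d² + 8*d) + 53 = 53 + d² + 8*d)
3529 + F((-4 - 2)²) = 3529 + (53 + ((-4 - 2)²)² + 8*(-4 - 2)²) = 3529 + (53 + ((-6)²)² + 8*(-6)²) = 3529 + (53 + 36² + 8*36) = 3529 + (53 + 1296 + 288) = 3529 + 1637 = 5166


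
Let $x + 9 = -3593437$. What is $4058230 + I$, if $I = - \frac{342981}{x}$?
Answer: $\frac{14583030703561}{3593446} \approx 4.0582 \cdot 10^{6}$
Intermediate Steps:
$x = -3593446$ ($x = -9 - 3593437 = -3593446$)
$I = \frac{342981}{3593446}$ ($I = - \frac{342981}{-3593446} = \left(-342981\right) \left(- \frac{1}{3593446}\right) = \frac{342981}{3593446} \approx 0.095446$)
$4058230 + I = 4058230 + \frac{342981}{3593446} = \frac{14583030703561}{3593446}$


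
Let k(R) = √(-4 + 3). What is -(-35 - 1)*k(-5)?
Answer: 36*I ≈ 36.0*I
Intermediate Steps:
k(R) = I (k(R) = √(-1) = I)
-(-35 - 1)*k(-5) = -(-35 - 1)*I = -(-36)*I = 36*I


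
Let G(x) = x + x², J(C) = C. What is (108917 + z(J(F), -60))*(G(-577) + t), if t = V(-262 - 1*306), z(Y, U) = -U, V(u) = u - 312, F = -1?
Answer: 36122824144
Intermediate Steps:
V(u) = -312 + u
t = -880 (t = -312 + (-262 - 1*306) = -312 + (-262 - 306) = -312 - 568 = -880)
(108917 + z(J(F), -60))*(G(-577) + t) = (108917 - 1*(-60))*(-577*(1 - 577) - 880) = (108917 + 60)*(-577*(-576) - 880) = 108977*(332352 - 880) = 108977*331472 = 36122824144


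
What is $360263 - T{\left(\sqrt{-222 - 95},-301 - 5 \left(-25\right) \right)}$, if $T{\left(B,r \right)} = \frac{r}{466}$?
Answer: $\frac{83941367}{233} \approx 3.6026 \cdot 10^{5}$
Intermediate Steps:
$T{\left(B,r \right)} = \frac{r}{466}$ ($T{\left(B,r \right)} = r \frac{1}{466} = \frac{r}{466}$)
$360263 - T{\left(\sqrt{-222 - 95},-301 - 5 \left(-25\right) \right)} = 360263 - \frac{-301 - 5 \left(-25\right)}{466} = 360263 - \frac{-301 - -125}{466} = 360263 - \frac{-301 + 125}{466} = 360263 - \frac{1}{466} \left(-176\right) = 360263 - - \frac{88}{233} = 360263 + \frac{88}{233} = \frac{83941367}{233}$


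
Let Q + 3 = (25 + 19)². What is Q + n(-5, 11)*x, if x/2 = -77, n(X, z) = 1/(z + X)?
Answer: 5722/3 ≈ 1907.3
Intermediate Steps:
n(X, z) = 1/(X + z)
x = -154 (x = 2*(-77) = -154)
Q = 1933 (Q = -3 + (25 + 19)² = -3 + 44² = -3 + 1936 = 1933)
Q + n(-5, 11)*x = 1933 - 154/(-5 + 11) = 1933 - 154/6 = 1933 + (⅙)*(-154) = 1933 - 77/3 = 5722/3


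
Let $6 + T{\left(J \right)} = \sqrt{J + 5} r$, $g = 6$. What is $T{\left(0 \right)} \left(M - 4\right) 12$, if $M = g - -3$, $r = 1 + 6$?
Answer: $-360 + 420 \sqrt{5} \approx 579.15$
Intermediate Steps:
$r = 7$
$T{\left(J \right)} = -6 + 7 \sqrt{5 + J}$ ($T{\left(J \right)} = -6 + \sqrt{J + 5} \cdot 7 = -6 + \sqrt{5 + J} 7 = -6 + 7 \sqrt{5 + J}$)
$M = 9$ ($M = 6 - -3 = 6 + 3 = 9$)
$T{\left(0 \right)} \left(M - 4\right) 12 = \left(-6 + 7 \sqrt{5 + 0}\right) \left(9 - 4\right) 12 = \left(-6 + 7 \sqrt{5}\right) 5 \cdot 12 = \left(-30 + 35 \sqrt{5}\right) 12 = -360 + 420 \sqrt{5}$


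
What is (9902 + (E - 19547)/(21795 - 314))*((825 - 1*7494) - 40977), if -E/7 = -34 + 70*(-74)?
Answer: -10135343502198/21481 ≈ -4.7183e+8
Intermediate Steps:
E = 36498 (E = -7*(-34 + 70*(-74)) = -7*(-34 - 5180) = -7*(-5214) = 36498)
(9902 + (E - 19547)/(21795 - 314))*((825 - 1*7494) - 40977) = (9902 + (36498 - 19547)/(21795 - 314))*((825 - 1*7494) - 40977) = (9902 + 16951/21481)*((825 - 7494) - 40977) = (9902 + 16951*(1/21481))*(-6669 - 40977) = (9902 + 16951/21481)*(-47646) = (212721813/21481)*(-47646) = -10135343502198/21481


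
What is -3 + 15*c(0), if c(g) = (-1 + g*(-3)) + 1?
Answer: -3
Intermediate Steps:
c(g) = -3*g (c(g) = (-1 - 3*g) + 1 = -3*g)
-3 + 15*c(0) = -3 + 15*(-3*0) = -3 + 15*0 = -3 + 0 = -3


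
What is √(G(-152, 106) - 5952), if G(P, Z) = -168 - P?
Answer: 4*I*√373 ≈ 77.253*I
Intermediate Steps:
√(G(-152, 106) - 5952) = √((-168 - 1*(-152)) - 5952) = √((-168 + 152) - 5952) = √(-16 - 5952) = √(-5968) = 4*I*√373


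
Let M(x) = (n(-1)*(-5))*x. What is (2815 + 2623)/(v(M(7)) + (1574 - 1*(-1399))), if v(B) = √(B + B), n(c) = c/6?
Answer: 24250761/13258076 - 2719*√105/13258076 ≈ 1.8270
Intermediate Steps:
n(c) = c/6 (n(c) = c*(⅙) = c/6)
M(x) = 5*x/6 (M(x) = (((⅙)*(-1))*(-5))*x = (-⅙*(-5))*x = 5*x/6)
v(B) = √2*√B (v(B) = √(2*B) = √2*√B)
(2815 + 2623)/(v(M(7)) + (1574 - 1*(-1399))) = (2815 + 2623)/(√2*√((⅚)*7) + (1574 - 1*(-1399))) = 5438/(√2*√(35/6) + (1574 + 1399)) = 5438/(√2*(√210/6) + 2973) = 5438/(√105/3 + 2973) = 5438/(2973 + √105/3)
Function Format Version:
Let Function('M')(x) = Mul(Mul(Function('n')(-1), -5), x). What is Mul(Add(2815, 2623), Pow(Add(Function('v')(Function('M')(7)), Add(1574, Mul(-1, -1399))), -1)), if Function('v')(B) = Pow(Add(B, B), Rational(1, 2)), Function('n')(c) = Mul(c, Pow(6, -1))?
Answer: Add(Rational(24250761, 13258076), Mul(Rational(-2719, 13258076), Pow(105, Rational(1, 2)))) ≈ 1.8270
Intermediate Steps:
Function('n')(c) = Mul(Rational(1, 6), c) (Function('n')(c) = Mul(c, Rational(1, 6)) = Mul(Rational(1, 6), c))
Function('M')(x) = Mul(Rational(5, 6), x) (Function('M')(x) = Mul(Mul(Mul(Rational(1, 6), -1), -5), x) = Mul(Mul(Rational(-1, 6), -5), x) = Mul(Rational(5, 6), x))
Function('v')(B) = Mul(Pow(2, Rational(1, 2)), Pow(B, Rational(1, 2))) (Function('v')(B) = Pow(Mul(2, B), Rational(1, 2)) = Mul(Pow(2, Rational(1, 2)), Pow(B, Rational(1, 2))))
Mul(Add(2815, 2623), Pow(Add(Function('v')(Function('M')(7)), Add(1574, Mul(-1, -1399))), -1)) = Mul(Add(2815, 2623), Pow(Add(Mul(Pow(2, Rational(1, 2)), Pow(Mul(Rational(5, 6), 7), Rational(1, 2))), Add(1574, Mul(-1, -1399))), -1)) = Mul(5438, Pow(Add(Mul(Pow(2, Rational(1, 2)), Pow(Rational(35, 6), Rational(1, 2))), Add(1574, 1399)), -1)) = Mul(5438, Pow(Add(Mul(Pow(2, Rational(1, 2)), Mul(Rational(1, 6), Pow(210, Rational(1, 2)))), 2973), -1)) = Mul(5438, Pow(Add(Mul(Rational(1, 3), Pow(105, Rational(1, 2))), 2973), -1)) = Mul(5438, Pow(Add(2973, Mul(Rational(1, 3), Pow(105, Rational(1, 2)))), -1))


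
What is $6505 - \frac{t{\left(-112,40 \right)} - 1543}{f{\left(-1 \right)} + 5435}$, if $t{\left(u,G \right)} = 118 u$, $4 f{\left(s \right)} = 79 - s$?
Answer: $\frac{35499534}{5455} \approx 6507.7$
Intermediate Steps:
$f{\left(s \right)} = \frac{79}{4} - \frac{s}{4}$ ($f{\left(s \right)} = \frac{79 - s}{4} = \frac{79}{4} - \frac{s}{4}$)
$6505 - \frac{t{\left(-112,40 \right)} - 1543}{f{\left(-1 \right)} + 5435} = 6505 - \frac{118 \left(-112\right) - 1543}{\left(\frac{79}{4} - - \frac{1}{4}\right) + 5435} = 6505 - \frac{-13216 - 1543}{\left(\frac{79}{4} + \frac{1}{4}\right) + 5435} = 6505 - - \frac{14759}{20 + 5435} = 6505 - - \frac{14759}{5455} = 6505 + \frac{14759}{5455} = \frac{35499534}{5455}$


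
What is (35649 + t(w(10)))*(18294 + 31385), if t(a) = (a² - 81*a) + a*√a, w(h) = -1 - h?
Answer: 1821281819 - 546469*I*√11 ≈ 1.8213e+9 - 1.8124e+6*I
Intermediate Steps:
t(a) = a² + a^(3/2) - 81*a (t(a) = (a² - 81*a) + a^(3/2) = a² + a^(3/2) - 81*a)
(35649 + t(w(10)))*(18294 + 31385) = (35649 + ((-1 - 1*10)² + (-1 - 1*10)^(3/2) - 81*(-1 - 1*10)))*(18294 + 31385) = (35649 + ((-1 - 10)² + (-1 - 10)^(3/2) - 81*(-1 - 10)))*49679 = (35649 + ((-11)² + (-11)^(3/2) - 81*(-11)))*49679 = (35649 + (121 - 11*I*√11 + 891))*49679 = (35649 + (1012 - 11*I*√11))*49679 = (36661 - 11*I*√11)*49679 = 1821281819 - 546469*I*√11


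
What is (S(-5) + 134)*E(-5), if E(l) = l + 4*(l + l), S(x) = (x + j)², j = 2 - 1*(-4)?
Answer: -6075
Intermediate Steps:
j = 6 (j = 2 + 4 = 6)
S(x) = (6 + x)² (S(x) = (x + 6)² = (6 + x)²)
E(l) = 9*l (E(l) = l + 4*(2*l) = l + 8*l = 9*l)
(S(-5) + 134)*E(-5) = ((6 - 5)² + 134)*(9*(-5)) = (1² + 134)*(-45) = (1 + 134)*(-45) = 135*(-45) = -6075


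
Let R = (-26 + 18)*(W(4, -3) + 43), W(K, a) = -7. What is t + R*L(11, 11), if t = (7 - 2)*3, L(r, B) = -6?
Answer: 1743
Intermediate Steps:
t = 15 (t = 5*3 = 15)
R = -288 (R = (-26 + 18)*(-7 + 43) = -8*36 = -288)
t + R*L(11, 11) = 15 - 288*(-6) = 15 + 1728 = 1743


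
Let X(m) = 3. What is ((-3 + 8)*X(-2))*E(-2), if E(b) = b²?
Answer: 60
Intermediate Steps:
((-3 + 8)*X(-2))*E(-2) = ((-3 + 8)*3)*(-2)² = (5*3)*4 = 15*4 = 60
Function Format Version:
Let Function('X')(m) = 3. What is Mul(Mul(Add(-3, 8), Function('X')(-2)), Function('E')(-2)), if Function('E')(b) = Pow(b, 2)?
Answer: 60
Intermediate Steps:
Mul(Mul(Add(-3, 8), Function('X')(-2)), Function('E')(-2)) = Mul(Mul(Add(-3, 8), 3), Pow(-2, 2)) = Mul(Mul(5, 3), 4) = Mul(15, 4) = 60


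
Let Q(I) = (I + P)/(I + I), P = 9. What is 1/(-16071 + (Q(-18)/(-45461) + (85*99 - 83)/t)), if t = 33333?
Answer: -6061406052/97411341570817 ≈ -6.2225e-5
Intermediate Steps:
Q(I) = (9 + I)/(2*I) (Q(I) = (I + 9)/(I + I) = (9 + I)/((2*I)) = (9 + I)*(1/(2*I)) = (9 + I)/(2*I))
1/(-16071 + (Q(-18)/(-45461) + (85*99 - 83)/t)) = 1/(-16071 + (((1/2)*(9 - 18)/(-18))/(-45461) + (85*99 - 83)/33333)) = 1/(-16071 + (((1/2)*(-1/18)*(-9))*(-1/45461) + (8415 - 83)*(1/33333))) = 1/(-16071 + ((1/4)*(-1/45461) + 8332*(1/33333))) = 1/(-16071 + (-1/181844 + 8332/33333)) = 1/(-16071 + 1515090875/6061406052) = 1/(-97411341570817/6061406052) = -6061406052/97411341570817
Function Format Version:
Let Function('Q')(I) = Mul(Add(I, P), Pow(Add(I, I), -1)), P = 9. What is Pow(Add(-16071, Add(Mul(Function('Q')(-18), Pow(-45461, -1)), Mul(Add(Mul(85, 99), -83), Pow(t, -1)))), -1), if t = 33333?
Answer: Rational(-6061406052, 97411341570817) ≈ -6.2225e-5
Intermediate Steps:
Function('Q')(I) = Mul(Rational(1, 2), Pow(I, -1), Add(9, I)) (Function('Q')(I) = Mul(Add(I, 9), Pow(Add(I, I), -1)) = Mul(Add(9, I), Pow(Mul(2, I), -1)) = Mul(Add(9, I), Mul(Rational(1, 2), Pow(I, -1))) = Mul(Rational(1, 2), Pow(I, -1), Add(9, I)))
Pow(Add(-16071, Add(Mul(Function('Q')(-18), Pow(-45461, -1)), Mul(Add(Mul(85, 99), -83), Pow(t, -1)))), -1) = Pow(Add(-16071, Add(Mul(Mul(Rational(1, 2), Pow(-18, -1), Add(9, -18)), Pow(-45461, -1)), Mul(Add(Mul(85, 99), -83), Pow(33333, -1)))), -1) = Pow(Add(-16071, Add(Mul(Mul(Rational(1, 2), Rational(-1, 18), -9), Rational(-1, 45461)), Mul(Add(8415, -83), Rational(1, 33333)))), -1) = Pow(Add(-16071, Add(Mul(Rational(1, 4), Rational(-1, 45461)), Mul(8332, Rational(1, 33333)))), -1) = Pow(Add(-16071, Add(Rational(-1, 181844), Rational(8332, 33333))), -1) = Pow(Add(-16071, Rational(1515090875, 6061406052)), -1) = Pow(Rational(-97411341570817, 6061406052), -1) = Rational(-6061406052, 97411341570817)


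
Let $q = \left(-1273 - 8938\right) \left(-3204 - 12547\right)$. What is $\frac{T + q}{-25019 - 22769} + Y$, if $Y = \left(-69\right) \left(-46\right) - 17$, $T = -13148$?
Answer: $- \frac{9953597}{47788} \approx -208.29$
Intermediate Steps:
$q = 160833461$ ($q = \left(-10211\right) \left(-15751\right) = 160833461$)
$Y = 3157$ ($Y = 3174 - 17 = 3157$)
$\frac{T + q}{-25019 - 22769} + Y = \frac{-13148 + 160833461}{-25019 - 22769} + 3157 = \frac{160820313}{-47788} + 3157 = 160820313 \left(- \frac{1}{47788}\right) + 3157 = - \frac{160820313}{47788} + 3157 = - \frac{9953597}{47788}$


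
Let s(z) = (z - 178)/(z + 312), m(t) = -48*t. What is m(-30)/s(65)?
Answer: -542880/113 ≈ -4804.3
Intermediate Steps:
s(z) = (-178 + z)/(312 + z)
m(-30)/s(65) = (-48*(-30))/(((-178 + 65)/(312 + 65))) = 1440/((-113/377)) = 1440/(((1/377)*(-113))) = 1440/(-113/377) = 1440*(-377/113) = -542880/113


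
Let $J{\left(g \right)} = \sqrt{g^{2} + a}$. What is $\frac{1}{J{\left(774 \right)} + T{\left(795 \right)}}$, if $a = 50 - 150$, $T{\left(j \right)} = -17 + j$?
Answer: $\frac{389}{3154} - \frac{14 \sqrt{191}}{1577} \approx 0.00064436$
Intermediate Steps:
$a = -100$ ($a = 50 - 150 = -100$)
$J{\left(g \right)} = \sqrt{-100 + g^{2}}$ ($J{\left(g \right)} = \sqrt{g^{2} - 100} = \sqrt{-100 + g^{2}}$)
$\frac{1}{J{\left(774 \right)} + T{\left(795 \right)}} = \frac{1}{\sqrt{-100 + 774^{2}} + \left(-17 + 795\right)} = \frac{1}{\sqrt{-100 + 599076} + 778} = \frac{1}{\sqrt{598976} + 778} = \frac{1}{56 \sqrt{191} + 778} = \frac{1}{778 + 56 \sqrt{191}}$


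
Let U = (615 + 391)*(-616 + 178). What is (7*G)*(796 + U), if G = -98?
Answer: 301724752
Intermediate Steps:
U = -440628 (U = 1006*(-438) = -440628)
(7*G)*(796 + U) = (7*(-98))*(796 - 440628) = -686*(-439832) = 301724752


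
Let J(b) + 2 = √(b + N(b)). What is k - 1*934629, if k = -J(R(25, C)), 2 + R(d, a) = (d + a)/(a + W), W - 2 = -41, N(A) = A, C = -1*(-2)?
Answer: -934627 - I*√7474/37 ≈ -9.3463e+5 - 2.3365*I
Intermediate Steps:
C = 2
W = -39 (W = 2 - 41 = -39)
R(d, a) = -2 + (a + d)/(-39 + a) (R(d, a) = -2 + (d + a)/(a - 39) = -2 + (a + d)/(-39 + a))
J(b) = -2 + √2*√b (J(b) = -2 + √(b + b) = -2 + √(2*b) = -2 + √2*√b)
k = 2 - I*√7474/37 (k = -(-2 + √2*√((78 + 25 - 1*2)/(-39 + 2))) = -(-2 + √2*√((78 + 25 - 2)/(-37))) = -(-2 + √2*√(-1/37*101)) = -(-2 + √2*√(-101/37)) = -(-2 + √2*(I*√3737/37)) = -(-2 + I*√7474/37) = 2 - I*√7474/37 ≈ 2.0 - 2.3365*I)
k - 1*934629 = (2 - I*√7474/37) - 1*934629 = (2 - I*√7474/37) - 934629 = -934627 - I*√7474/37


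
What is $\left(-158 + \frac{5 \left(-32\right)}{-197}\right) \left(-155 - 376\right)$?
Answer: $\frac{16442946}{197} \approx 83467.0$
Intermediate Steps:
$\left(-158 + \frac{5 \left(-32\right)}{-197}\right) \left(-155 - 376\right) = \left(-158 - - \frac{160}{197}\right) \left(-531\right) = \left(-158 + \frac{160}{197}\right) \left(-531\right) = \left(- \frac{30966}{197}\right) \left(-531\right) = \frac{16442946}{197}$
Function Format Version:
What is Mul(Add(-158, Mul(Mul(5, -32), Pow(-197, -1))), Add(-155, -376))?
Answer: Rational(16442946, 197) ≈ 83467.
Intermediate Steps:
Mul(Add(-158, Mul(Mul(5, -32), Pow(-197, -1))), Add(-155, -376)) = Mul(Add(-158, Mul(-160, Rational(-1, 197))), -531) = Mul(Add(-158, Rational(160, 197)), -531) = Mul(Rational(-30966, 197), -531) = Rational(16442946, 197)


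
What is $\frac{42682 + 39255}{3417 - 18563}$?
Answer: $- \frac{81937}{15146} \approx -5.4098$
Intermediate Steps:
$\frac{42682 + 39255}{3417 - 18563} = \frac{81937}{-15146} = 81937 \left(- \frac{1}{15146}\right) = - \frac{81937}{15146}$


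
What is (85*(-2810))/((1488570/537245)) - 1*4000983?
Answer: -608406423256/148857 ≈ -4.0872e+6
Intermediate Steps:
(85*(-2810))/((1488570/537245)) - 1*4000983 = -238850/(1488570*(1/537245)) - 4000983 = -238850/297714/107449 - 4000983 = -238850*107449/297714 - 4000983 = -12832096825/148857 - 4000983 = -608406423256/148857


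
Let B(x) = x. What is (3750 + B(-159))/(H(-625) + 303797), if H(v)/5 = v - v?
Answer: 3591/303797 ≈ 0.011820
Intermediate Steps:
H(v) = 0 (H(v) = 5*(v - v) = 5*0 = 0)
(3750 + B(-159))/(H(-625) + 303797) = (3750 - 159)/(0 + 303797) = 3591/303797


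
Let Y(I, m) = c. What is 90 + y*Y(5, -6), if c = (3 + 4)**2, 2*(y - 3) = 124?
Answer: 3275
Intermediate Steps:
y = 65 (y = 3 + (1/2)*124 = 3 + 62 = 65)
c = 49 (c = 7**2 = 49)
Y(I, m) = 49
90 + y*Y(5, -6) = 90 + 65*49 = 90 + 3185 = 3275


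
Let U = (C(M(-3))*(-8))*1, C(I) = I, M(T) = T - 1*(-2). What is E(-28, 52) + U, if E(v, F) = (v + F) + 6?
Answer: 38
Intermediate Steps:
M(T) = 2 + T (M(T) = T + 2 = 2 + T)
E(v, F) = 6 + F + v (E(v, F) = (F + v) + 6 = 6 + F + v)
U = 8 (U = ((2 - 3)*(-8))*1 = -1*(-8)*1 = 8*1 = 8)
E(-28, 52) + U = (6 + 52 - 28) + 8 = 30 + 8 = 38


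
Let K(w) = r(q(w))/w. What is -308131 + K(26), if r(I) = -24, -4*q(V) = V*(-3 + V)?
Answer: -4005715/13 ≈ -3.0813e+5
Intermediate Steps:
q(V) = -V*(-3 + V)/4
K(w) = -24/w
-308131 + K(26) = -308131 - 24/26 = -308131 - 24*1/26 = -308131 - 12/13 = -4005715/13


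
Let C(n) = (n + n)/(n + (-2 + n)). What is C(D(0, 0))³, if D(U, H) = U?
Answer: 0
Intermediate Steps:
C(n) = 2*n/(-2 + 2*n) (C(n) = (2*n)/(-2 + 2*n) = 2*n/(-2 + 2*n))
C(D(0, 0))³ = (0/(-1 + 0))³ = (0/(-1))³ = (0*(-1))³ = 0³ = 0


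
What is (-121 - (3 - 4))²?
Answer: 14400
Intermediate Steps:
(-121 - (3 - 4))² = (-121 - 1*(-1))² = (-121 + 1)² = (-120)² = 14400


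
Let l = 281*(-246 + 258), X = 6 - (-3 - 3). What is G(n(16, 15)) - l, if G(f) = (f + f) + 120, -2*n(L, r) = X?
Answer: -3264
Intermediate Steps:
X = 12 (X = 6 - 1*(-6) = 6 + 6 = 12)
n(L, r) = -6 (n(L, r) = -½*12 = -6)
l = 3372 (l = 281*12 = 3372)
G(f) = 120 + 2*f (G(f) = 2*f + 120 = 120 + 2*f)
G(n(16, 15)) - l = (120 + 2*(-6)) - 1*3372 = (120 - 12) - 3372 = 108 - 3372 = -3264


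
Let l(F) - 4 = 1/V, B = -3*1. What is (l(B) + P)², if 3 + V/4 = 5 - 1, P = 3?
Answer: 841/16 ≈ 52.563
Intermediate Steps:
B = -3
V = 4 (V = -12 + 4*(5 - 1) = -12 + 4*4 = -12 + 16 = 4)
l(F) = 17/4 (l(F) = 4 + 1/4 = 4 + ¼ = 17/4)
(l(B) + P)² = (17/4 + 3)² = (29/4)² = 841/16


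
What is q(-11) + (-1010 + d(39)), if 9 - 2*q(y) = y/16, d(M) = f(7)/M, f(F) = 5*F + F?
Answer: -417697/416 ≈ -1004.1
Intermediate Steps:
f(F) = 6*F
d(M) = 42/M (d(M) = (6*7)/M = 42/M)
q(y) = 9/2 - y/32 (q(y) = 9/2 - y/(2*16) = 9/2 - y/32)
q(-11) + (-1010 + d(39)) = (9/2 - 1/32*(-11)) + (-1010 + 42/39) = (9/2 + 11/32) + (-1010 + 42*(1/39)) = 155/32 + (-1010 + 14/13) = 155/32 - 13116/13 = -417697/416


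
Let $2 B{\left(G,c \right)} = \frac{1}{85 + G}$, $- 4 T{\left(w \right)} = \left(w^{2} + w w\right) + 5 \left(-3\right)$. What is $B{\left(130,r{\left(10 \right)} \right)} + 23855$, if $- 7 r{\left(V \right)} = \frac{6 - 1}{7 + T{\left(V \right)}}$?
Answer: $\frac{10257651}{430} \approx 23855.0$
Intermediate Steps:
$T{\left(w \right)} = \frac{15}{4} - \frac{w^{2}}{2}$ ($T{\left(w \right)} = - \frac{\left(w^{2} + w w\right) + 5 \left(-3\right)}{4} = - \frac{\left(w^{2} + w^{2}\right) - 15}{4} = - \frac{2 w^{2} - 15}{4} = - \frac{-15 + 2 w^{2}}{4} = \frac{15}{4} - \frac{w^{2}}{2}$)
$r{\left(V \right)} = - \frac{5}{7 \left(\frac{43}{4} - \frac{V^{2}}{2}\right)}$ ($r{\left(V \right)} = - \frac{\left(6 - 1\right) \frac{1}{7 - \left(- \frac{15}{4} + \frac{V^{2}}{2}\right)}}{7} = - \frac{5 \frac{1}{\frac{43}{4} - \frac{V^{2}}{2}}}{7} = - \frac{5}{7 \left(\frac{43}{4} - \frac{V^{2}}{2}\right)}$)
$B{\left(G,c \right)} = \frac{1}{2 \left(85 + G\right)}$
$B{\left(130,r{\left(10 \right)} \right)} + 23855 = \frac{1}{2 \left(85 + 130\right)} + 23855 = \frac{1}{2 \cdot 215} + 23855 = \frac{1}{2} \cdot \frac{1}{215} + 23855 = \frac{1}{430} + 23855 = \frac{10257651}{430}$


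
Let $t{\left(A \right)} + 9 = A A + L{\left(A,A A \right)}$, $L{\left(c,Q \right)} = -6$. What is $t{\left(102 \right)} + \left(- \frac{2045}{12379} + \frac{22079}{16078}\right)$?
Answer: $\frac{2067958556049}{199029562} \approx 10390.0$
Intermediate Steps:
$t{\left(A \right)} = -15 + A^{2}$ ($t{\left(A \right)} = -9 + \left(A A - 6\right) = -9 + \left(A^{2} - 6\right) = -9 + \left(-6 + A^{2}\right) = -15 + A^{2}$)
$t{\left(102 \right)} + \left(- \frac{2045}{12379} + \frac{22079}{16078}\right) = \left(-15 + 102^{2}\right) + \left(- \frac{2045}{12379} + \frac{22079}{16078}\right) = \left(-15 + 10404\right) + \left(\left(-2045\right) \frac{1}{12379} + 22079 \cdot \frac{1}{16078}\right) = 10389 + \left(- \frac{2045}{12379} + \frac{22079}{16078}\right) = 10389 + \frac{240436431}{199029562} = \frac{2067958556049}{199029562}$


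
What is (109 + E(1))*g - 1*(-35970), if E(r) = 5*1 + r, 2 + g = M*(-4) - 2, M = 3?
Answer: 34130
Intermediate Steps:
g = -16 (g = -2 + (3*(-4) - 2) = -2 + (-12 - 2) = -2 - 14 = -16)
E(r) = 5 + r
(109 + E(1))*g - 1*(-35970) = (109 + (5 + 1))*(-16) - 1*(-35970) = (109 + 6)*(-16) + 35970 = 115*(-16) + 35970 = -1840 + 35970 = 34130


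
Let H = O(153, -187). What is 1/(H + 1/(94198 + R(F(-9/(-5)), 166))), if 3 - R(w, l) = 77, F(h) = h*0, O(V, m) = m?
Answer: -94124/17601187 ≈ -0.0053476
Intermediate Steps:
F(h) = 0
R(w, l) = -74 (R(w, l) = 3 - 1*77 = 3 - 77 = -74)
H = -187
1/(H + 1/(94198 + R(F(-9/(-5)), 166))) = 1/(-187 + 1/(94198 - 74)) = 1/(-187 + 1/94124) = 1/(-17601187/94124) = -94124/17601187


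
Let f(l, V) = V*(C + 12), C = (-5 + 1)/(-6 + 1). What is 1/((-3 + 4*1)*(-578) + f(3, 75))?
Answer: 1/382 ≈ 0.0026178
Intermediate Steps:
C = ⅘ (C = -4/(-5) = -4*(-⅕) = ⅘ ≈ 0.80000)
f(l, V) = 64*V/5 (f(l, V) = V*(⅘ + 12) = V*(64/5) = 64*V/5)
1/((-3 + 4*1)*(-578) + f(3, 75)) = 1/((-3 + 4*1)*(-578) + (64/5)*75) = 1/((-3 + 4)*(-578) + 960) = 1/(1*(-578) + 960) = 1/(-578 + 960) = 1/382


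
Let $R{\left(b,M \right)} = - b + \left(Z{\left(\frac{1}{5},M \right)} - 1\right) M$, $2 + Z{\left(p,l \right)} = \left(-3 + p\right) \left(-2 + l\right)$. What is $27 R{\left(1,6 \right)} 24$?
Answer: $- \frac{279288}{5} \approx -55858.0$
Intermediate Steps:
$Z{\left(p,l \right)} = -2 + \left(-3 + p\right) \left(-2 + l\right)$
$R{\left(b,M \right)} = - b + M \left(\frac{13}{5} - \frac{14 M}{5}\right)$ ($R{\left(b,M \right)} = - b + \left(\left(4 - 3 M - \frac{2}{5} + \frac{M}{5}\right) - 1\right) M = - b + \left(\left(\frac{18}{5} - \frac{14 M}{5}\right) - 1\right) M = - b + \left(\frac{13}{5} - \frac{14 M}{5}\right) M = - b + M \left(\frac{13}{5} - \frac{14 M}{5}\right)$)
$27 R{\left(1,6 \right)} 24 = 27 \left(\left(-1\right) 1 - \frac{14 \cdot 6^{2}}{5} + \frac{13}{5} \cdot 6\right) 24 = 27 \left(-1 - \frac{504}{5} + \frac{78}{5}\right) 24 = 27 \left(- \frac{431}{5}\right) 24 = \left(- \frac{11637}{5}\right) 24 = - \frac{279288}{5}$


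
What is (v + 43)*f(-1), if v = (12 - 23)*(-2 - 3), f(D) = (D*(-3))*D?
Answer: -294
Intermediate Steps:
f(D) = -3*D**2 (f(D) = (-3*D)*D = -3*D**2)
v = 55 (v = -11*(-5) = 55)
(v + 43)*f(-1) = (55 + 43)*(-3*(-1)**2) = 98*(-3*1) = 98*(-3) = -294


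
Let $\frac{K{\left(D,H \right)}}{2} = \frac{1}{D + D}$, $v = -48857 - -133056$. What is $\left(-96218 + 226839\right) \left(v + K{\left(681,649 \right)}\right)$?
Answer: $\frac{7489745441920}{681} \approx 1.0998 \cdot 10^{10}$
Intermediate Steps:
$v = 84199$ ($v = -48857 + 133056 = 84199$)
$K{\left(D,H \right)} = \frac{1}{D}$ ($K{\left(D,H \right)} = \frac{2}{D + D} = \frac{2}{2 D} = 2 \frac{1}{2 D} = \frac{1}{D}$)
$\left(-96218 + 226839\right) \left(v + K{\left(681,649 \right)}\right) = \left(-96218 + 226839\right) \left(84199 + \frac{1}{681}\right) = 130621 \left(84199 + \frac{1}{681}\right) = 130621 \cdot \frac{57339520}{681} = \frac{7489745441920}{681}$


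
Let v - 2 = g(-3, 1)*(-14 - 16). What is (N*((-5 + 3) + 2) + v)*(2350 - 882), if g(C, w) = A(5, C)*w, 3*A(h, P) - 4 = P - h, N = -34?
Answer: 61656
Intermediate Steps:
A(h, P) = 4/3 - h/3 + P/3 (A(h, P) = 4/3 + (P - h)/3 = 4/3 + (-h/3 + P/3) = 4/3 - h/3 + P/3)
g(C, w) = w*(-⅓ + C/3) (g(C, w) = (4/3 - ⅓*5 + C/3)*w = (4/3 - 5/3 + C/3)*w = (-⅓ + C/3)*w = w*(-⅓ + C/3))
v = 42 (v = 2 + ((⅓)*1*(-1 - 3))*(-14 - 16) = 2 + ((⅓)*1*(-4))*(-30) = 2 - 4/3*(-30) = 2 + 40 = 42)
(N*((-5 + 3) + 2) + v)*(2350 - 882) = (-34*((-5 + 3) + 2) + 42)*(2350 - 882) = (-34*(-2 + 2) + 42)*1468 = (-34*0 + 42)*1468 = (0 + 42)*1468 = 42*1468 = 61656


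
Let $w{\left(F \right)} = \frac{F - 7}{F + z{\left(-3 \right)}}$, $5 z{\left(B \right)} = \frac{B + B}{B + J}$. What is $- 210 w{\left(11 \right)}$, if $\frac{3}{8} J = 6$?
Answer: $- \frac{54600}{709} \approx -77.01$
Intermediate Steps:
$J = 16$ ($J = \frac{8}{3} \cdot 6 = 16$)
$z{\left(B \right)} = \frac{2 B}{5 \left(16 + B\right)}$ ($z{\left(B \right)} = \frac{\left(B + B\right) \frac{1}{B + 16}}{5} = \frac{2 B \frac{1}{16 + B}}{5} = \frac{2 B}{5 \left(16 + B\right)}$)
$w{\left(F \right)} = \frac{-7 + F}{- \frac{6}{65} + F}$ ($w{\left(F \right)} = \frac{F - 7}{F + \frac{2}{5} \left(-3\right) \frac{1}{16 - 3}} = \frac{-7 + F}{F + \frac{2}{5} \left(-3\right) \frac{1}{13}} = \frac{-7 + F}{F - \frac{6}{65}} = \frac{-7 + F}{- \frac{6}{65} + F}$)
$- 210 w{\left(11 \right)} = - 210 \frac{65 \left(-7 + 11\right)}{-6 + 65 \cdot 11} = - 210 \cdot 65 \frac{1}{-6 + 715} \cdot 4 = - 210 \cdot 65 \cdot \frac{1}{709} \cdot 4 = \left(-210\right) \frac{260}{709} = - \frac{54600}{709}$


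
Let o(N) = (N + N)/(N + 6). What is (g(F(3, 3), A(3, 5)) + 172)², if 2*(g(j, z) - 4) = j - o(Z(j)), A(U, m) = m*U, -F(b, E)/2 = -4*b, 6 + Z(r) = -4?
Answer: 137641/4 ≈ 34410.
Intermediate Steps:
Z(r) = -10 (Z(r) = -6 - 4 = -10)
F(b, E) = 8*b (F(b, E) = -(-8)*b = 8*b)
A(U, m) = U*m
o(N) = 2*N/(6 + N) (o(N) = (2*N)/(6 + N) = 2*N/(6 + N))
g(j, z) = 3/2 + j/2 (g(j, z) = 4 + (j - 2*(-10)/(6 - 10))/2 = 4 + (j - 2*(-10)/(-4))/2 = 4 + (j - 2*(-10)*(-1)/4)/2 = 4 + (j - 1*5)/2 = 4 + (j - 5)/2 = 4 + (-5 + j)/2 = 4 + (-5/2 + j/2) = 3/2 + j/2)
(g(F(3, 3), A(3, 5)) + 172)² = ((3/2 + (8*3)/2) + 172)² = ((3/2 + (½)*24) + 172)² = ((3/2 + 12) + 172)² = (27/2 + 172)² = (371/2)² = 137641/4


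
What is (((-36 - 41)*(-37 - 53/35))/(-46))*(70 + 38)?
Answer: -800712/115 ≈ -6962.7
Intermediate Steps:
(((-36 - 41)*(-37 - 53/35))/(-46))*(70 + 38) = (-77*(-37 - 53*1/35)*(-1/46))*108 = (-77*(-37 - 53/35)*(-1/46))*108 = (-77*(-1348/35)*(-1/46))*108 = ((14828/5)*(-1/46))*108 = -7414/115*108 = -800712/115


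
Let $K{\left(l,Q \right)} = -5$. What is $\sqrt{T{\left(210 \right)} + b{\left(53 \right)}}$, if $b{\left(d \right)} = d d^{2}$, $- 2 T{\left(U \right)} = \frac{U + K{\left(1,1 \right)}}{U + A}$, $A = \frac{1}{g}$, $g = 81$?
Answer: $\frac{\sqrt{172324039113158}}{34022} \approx 385.85$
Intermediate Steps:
$A = \frac{1}{81} \approx 0.012346$
$T{\left(U \right)} = - \frac{-5 + U}{2 \left(\frac{1}{81} + U\right)}$ ($T{\left(U \right)} = - \frac{\left(U - 5\right) \frac{1}{U + \frac{1}{81}}}{2} = - \frac{\left(-5 + U\right) \frac{1}{\frac{1}{81} + U}}{2} = - \frac{\frac{1}{\frac{1}{81} + U} \left(-5 + U\right)}{2} = - \frac{-5 + U}{2 \left(\frac{1}{81} + U\right)}$)
$b{\left(d \right)} = d^{3}$
$\sqrt{T{\left(210 \right)} + b{\left(53 \right)}} = \sqrt{\frac{81 \left(5 - 210\right)}{2 \left(1 + 81 \cdot 210\right)} + 53^{3}} = \sqrt{\frac{81 \left(5 - 210\right)}{2 \left(1 + 17010\right)} + 148877} = \sqrt{\frac{81}{2} \cdot \frac{1}{17011} \left(-205\right) + 148877} = \sqrt{- \frac{16605}{34022} + 148877} = \sqrt{\frac{5065076689}{34022}} = \frac{\sqrt{172324039113158}}{34022}$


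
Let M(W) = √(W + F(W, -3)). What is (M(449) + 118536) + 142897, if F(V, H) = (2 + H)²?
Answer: 261433 + 15*√2 ≈ 2.6145e+5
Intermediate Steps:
M(W) = √(1 + W) (M(W) = √(W + (2 - 3)²) = √(W + (-1)²) = √(W + 1) = √(1 + W))
(M(449) + 118536) + 142897 = (√(1 + 449) + 118536) + 142897 = (√450 + 118536) + 142897 = (15*√2 + 118536) + 142897 = (118536 + 15*√2) + 142897 = 261433 + 15*√2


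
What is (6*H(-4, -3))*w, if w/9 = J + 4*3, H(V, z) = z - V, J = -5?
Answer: 378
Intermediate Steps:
w = 63 (w = 9*(-5 + 4*3) = 9*(-5 + 12) = 9*7 = 63)
(6*H(-4, -3))*w = (6*(-3 - 1*(-4)))*63 = (6*(-3 + 4))*63 = (6*1)*63 = 6*63 = 378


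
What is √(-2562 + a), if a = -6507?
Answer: I*√9069 ≈ 95.231*I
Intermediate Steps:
√(-2562 + a) = √(-2562 - 6507) = √(-9069) = I*√9069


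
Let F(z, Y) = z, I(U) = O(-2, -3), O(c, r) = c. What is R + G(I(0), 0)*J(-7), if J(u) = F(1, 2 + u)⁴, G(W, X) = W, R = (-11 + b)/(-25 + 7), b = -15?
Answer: -5/9 ≈ -0.55556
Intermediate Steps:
R = 13/9 (R = (-11 - 15)/(-25 + 7) = -26/(-18) = -26*(-1/18) = 13/9 ≈ 1.4444)
I(U) = -2
J(u) = 1 (J(u) = 1⁴ = 1)
R + G(I(0), 0)*J(-7) = 13/9 - 2*1 = 13/9 - 2 = -5/9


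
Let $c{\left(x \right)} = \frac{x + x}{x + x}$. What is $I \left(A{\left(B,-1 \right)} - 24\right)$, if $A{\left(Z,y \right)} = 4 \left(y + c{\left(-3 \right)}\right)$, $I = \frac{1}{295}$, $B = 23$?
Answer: $- \frac{24}{295} \approx -0.081356$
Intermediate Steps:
$c{\left(x \right)} = 1$ ($c{\left(x \right)} = \frac{2 x}{2 x} = 2 x \frac{1}{2 x} = 1$)
$I = \frac{1}{295} \approx 0.0033898$
$A{\left(Z,y \right)} = 4 + 4 y$ ($A{\left(Z,y \right)} = 4 \left(y + 1\right) = 4 \left(1 + y\right) = 4 + 4 y$)
$I \left(A{\left(B,-1 \right)} - 24\right) = \frac{\left(4 + 4 \left(-1\right)\right) - 24}{295} = \frac{\left(4 - 4\right) - 24}{295} = \frac{0 - 24}{295} = \frac{1}{295} \left(-24\right) = - \frac{24}{295}$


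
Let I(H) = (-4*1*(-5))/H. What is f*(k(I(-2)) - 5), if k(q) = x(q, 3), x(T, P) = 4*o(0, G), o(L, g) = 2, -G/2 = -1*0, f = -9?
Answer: -27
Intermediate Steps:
G = 0 (G = -(-2)*0 = -2*0 = 0)
x(T, P) = 8 (x(T, P) = 4*2 = 8)
I(H) = 20/H (I(H) = (-4*(-5))/H = 20/H)
k(q) = 8
f*(k(I(-2)) - 5) = -9*(8 - 5) = -9*3 = -27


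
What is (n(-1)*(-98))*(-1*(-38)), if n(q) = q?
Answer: 3724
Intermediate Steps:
(n(-1)*(-98))*(-1*(-38)) = (-1*(-98))*(-1*(-38)) = 98*38 = 3724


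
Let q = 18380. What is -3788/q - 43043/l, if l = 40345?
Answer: -9439572/7415411 ≈ -1.2730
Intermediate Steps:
-3788/q - 43043/l = -3788/18380 - 43043/40345 = -3788*1/18380 - 43043*1/40345 = -947/4595 - 43043/40345 = -9439572/7415411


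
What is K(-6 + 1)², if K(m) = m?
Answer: 25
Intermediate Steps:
K(-6 + 1)² = (-6 + 1)² = (-5)² = 25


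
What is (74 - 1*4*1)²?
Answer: 4900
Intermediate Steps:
(74 - 1*4*1)² = (74 - 4*1)² = (74 - 4)² = 70² = 4900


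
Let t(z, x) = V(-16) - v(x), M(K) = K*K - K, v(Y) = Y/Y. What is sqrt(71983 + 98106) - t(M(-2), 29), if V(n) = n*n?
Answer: -255 + sqrt(170089) ≈ 157.42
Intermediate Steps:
v(Y) = 1
V(n) = n**2
M(K) = K**2 - K
t(z, x) = 255 (t(z, x) = (-16)**2 - 1*1 = 256 - 1 = 255)
sqrt(71983 + 98106) - t(M(-2), 29) = sqrt(71983 + 98106) - 1*255 = sqrt(170089) - 255 = -255 + sqrt(170089)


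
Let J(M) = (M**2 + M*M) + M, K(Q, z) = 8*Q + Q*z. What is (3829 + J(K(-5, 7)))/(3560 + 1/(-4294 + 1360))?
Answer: 4001976/949549 ≈ 4.2146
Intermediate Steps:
J(M) = M + 2*M**2 (J(M) = (M**2 + M**2) + M = 2*M**2 + M = M + 2*M**2)
(3829 + J(K(-5, 7)))/(3560 + 1/(-4294 + 1360)) = (3829 + (-5*(8 + 7))*(1 + 2*(-5*(8 + 7))))/(3560 + 1/(-4294 + 1360)) = (3829 + (-5*15)*(1 + 2*(-5*15)))/(3560 + 1/(-2934)) = (3829 - 75*(1 + 2*(-75)))/(3560 - 1/2934) = (3829 - 75*(1 - 150))/(10445039/2934) = (3829 - 75*(-149))*(2934/10445039) = (3829 + 11175)*(2934/10445039) = 15004*(2934/10445039) = 4001976/949549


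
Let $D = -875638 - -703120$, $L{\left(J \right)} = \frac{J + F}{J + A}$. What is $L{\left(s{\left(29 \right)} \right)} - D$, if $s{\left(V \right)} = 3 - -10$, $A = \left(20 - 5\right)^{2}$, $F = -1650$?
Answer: $\frac{41057647}{238} \approx 1.7251 \cdot 10^{5}$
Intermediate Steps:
$A = 225$ ($A = 15^{2} = 225$)
$s{\left(V \right)} = 13$ ($s{\left(V \right)} = 3 + 10 = 13$)
$L{\left(J \right)} = \frac{-1650 + J}{225 + J}$ ($L{\left(J \right)} = \frac{J - 1650}{J + 225} = \frac{-1650 + J}{225 + J}$)
$D = -172518$ ($D = -875638 + 703120 = -172518$)
$L{\left(s{\left(29 \right)} \right)} - D = \frac{-1650 + 13}{225 + 13} - -172518 = \frac{1}{238} \left(-1637\right) + 172518 = - \frac{1637}{238} + 172518 = \frac{41057647}{238}$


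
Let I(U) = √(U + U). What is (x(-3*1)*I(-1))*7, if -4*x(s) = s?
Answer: 21*I*√2/4 ≈ 7.4246*I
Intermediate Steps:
I(U) = √2*√U (I(U) = √(2*U) = √2*√U)
x(s) = -s/4
(x(-3*1)*I(-1))*7 = ((-(-3)/4)*(√2*√(-1)))*7 = ((-¼*(-3))*(√2*I))*7 = (3*(I*√2)/4)*7 = (3*I*√2/4)*7 = 21*I*√2/4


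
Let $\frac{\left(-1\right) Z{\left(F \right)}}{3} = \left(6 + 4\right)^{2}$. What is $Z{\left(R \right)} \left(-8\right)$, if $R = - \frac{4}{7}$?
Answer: $2400$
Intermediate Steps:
$R = - \frac{4}{7}$ ($R = \left(-4\right) \frac{1}{7} = - \frac{4}{7} \approx -0.57143$)
$Z{\left(F \right)} = -300$ ($Z{\left(F \right)} = - 3 \left(6 + 4\right)^{2} = - 3 \cdot 10^{2} = \left(-3\right) 100 = -300$)
$Z{\left(R \right)} \left(-8\right) = \left(-300\right) \left(-8\right) = 2400$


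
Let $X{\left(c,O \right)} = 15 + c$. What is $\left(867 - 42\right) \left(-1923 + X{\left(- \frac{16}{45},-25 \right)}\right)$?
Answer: $- \frac{4723180}{3} \approx -1.5744 \cdot 10^{6}$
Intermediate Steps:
$\left(867 - 42\right) \left(-1923 + X{\left(- \frac{16}{45},-25 \right)}\right) = \left(867 - 42\right) \left(-1923 + \left(15 - \frac{16}{45}\right)\right) = 825 \left(-1923 + \left(15 - \frac{16}{45}\right)\right) = 825 \left(-1923 + \frac{659}{45}\right) = 825 \left(- \frac{85876}{45}\right) = - \frac{4723180}{3}$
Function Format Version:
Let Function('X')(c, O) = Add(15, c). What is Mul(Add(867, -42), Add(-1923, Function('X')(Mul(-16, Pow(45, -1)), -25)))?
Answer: Rational(-4723180, 3) ≈ -1.5744e+6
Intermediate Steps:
Mul(Add(867, -42), Add(-1923, Function('X')(Mul(-16, Pow(45, -1)), -25))) = Mul(Add(867, -42), Add(-1923, Add(15, Mul(-16, Pow(45, -1))))) = Mul(825, Add(-1923, Add(15, Mul(-16, Rational(1, 45))))) = Mul(825, Add(-1923, Add(15, Rational(-16, 45)))) = Mul(825, Add(-1923, Rational(659, 45))) = Mul(825, Rational(-85876, 45)) = Rational(-4723180, 3)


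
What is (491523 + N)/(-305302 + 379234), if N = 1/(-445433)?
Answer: 109470282229/16465876278 ≈ 6.6483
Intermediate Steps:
N = -1/445433 ≈ -2.2450e-6
(491523 + N)/(-305302 + 379234) = (491523 - 1/445433)/(-305302 + 379234) = (218940564458/445433)/73932 = (218940564458/445433)*(1/73932) = 109470282229/16465876278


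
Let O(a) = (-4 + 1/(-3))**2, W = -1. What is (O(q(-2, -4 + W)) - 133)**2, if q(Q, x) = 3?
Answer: 1056784/81 ≈ 13047.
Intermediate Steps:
O(a) = 169/9 (O(a) = (-4 - 1/3)**2 = (-13/3)**2 = 169/9)
(O(q(-2, -4 + W)) - 133)**2 = (169/9 - 133)**2 = (-1028/9)**2 = 1056784/81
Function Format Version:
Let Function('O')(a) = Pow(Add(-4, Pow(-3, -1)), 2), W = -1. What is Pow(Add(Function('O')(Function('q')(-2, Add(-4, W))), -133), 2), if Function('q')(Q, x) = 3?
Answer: Rational(1056784, 81) ≈ 13047.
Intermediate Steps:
Function('O')(a) = Rational(169, 9) (Function('O')(a) = Pow(Add(-4, Rational(-1, 3)), 2) = Pow(Rational(-13, 3), 2) = Rational(169, 9))
Pow(Add(Function('O')(Function('q')(-2, Add(-4, W))), -133), 2) = Pow(Add(Rational(169, 9), -133), 2) = Pow(Rational(-1028, 9), 2) = Rational(1056784, 81)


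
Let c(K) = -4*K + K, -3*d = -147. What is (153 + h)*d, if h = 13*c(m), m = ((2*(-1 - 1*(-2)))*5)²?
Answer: -183603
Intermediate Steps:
d = 49 (d = -⅓*(-147) = 49)
m = 100 (m = ((2*(-1 + 2))*5)² = ((2*1)*5)² = (2*5)² = 10² = 100)
c(K) = -3*K
h = -3900 (h = 13*(-3*100) = 13*(-300) = -3900)
(153 + h)*d = (153 - 3900)*49 = -3747*49 = -183603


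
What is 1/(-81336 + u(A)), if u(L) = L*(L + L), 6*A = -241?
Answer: -18/1405967 ≈ -1.2803e-5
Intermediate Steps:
A = -241/6 (A = (⅙)*(-241) = -241/6 ≈ -40.167)
u(L) = 2*L² (u(L) = L*(2*L) = 2*L²)
1/(-81336 + u(A)) = 1/(-81336 + 2*(-241/6)²) = 1/(-81336 + 2*(58081/36)) = 1/(-81336 + 58081/18) = 1/(-1405967/18) = -18/1405967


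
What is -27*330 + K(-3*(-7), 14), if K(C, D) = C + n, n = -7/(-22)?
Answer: -195551/22 ≈ -8888.7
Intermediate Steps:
n = 7/22 (n = -7*(-1/22) = 7/22 ≈ 0.31818)
K(C, D) = 7/22 + C (K(C, D) = C + 7/22 = 7/22 + C)
-27*330 + K(-3*(-7), 14) = -27*330 + (7/22 - 3*(-7)) = -8910 + (7/22 + 21) = -8910 + 469/22 = -195551/22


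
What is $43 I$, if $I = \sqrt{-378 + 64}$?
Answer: $43 i \sqrt{314} \approx 761.96 i$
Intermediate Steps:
$I = i \sqrt{314}$ ($I = \sqrt{-314} = i \sqrt{314} \approx 17.72 i$)
$43 I = 43 i \sqrt{314}$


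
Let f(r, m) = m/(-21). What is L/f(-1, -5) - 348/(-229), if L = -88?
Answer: -421452/1145 ≈ -368.08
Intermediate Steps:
f(r, m) = -m/21 (f(r, m) = m*(-1/21) = -m/21)
L/f(-1, -5) - 348/(-229) = -88/((-1/21*(-5))) - 348/(-229) = -88/5/21 - 348*(-1/229) = -88*21/5 + 348/229 = -1848/5 + 348/229 = -421452/1145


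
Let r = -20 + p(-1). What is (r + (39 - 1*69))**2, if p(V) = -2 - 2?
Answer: 2916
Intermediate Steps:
p(V) = -4
r = -24 (r = -20 - 4 = -24)
(r + (39 - 1*69))**2 = (-24 + (39 - 1*69))**2 = (-24 + (39 - 69))**2 = (-24 - 30)**2 = (-54)**2 = 2916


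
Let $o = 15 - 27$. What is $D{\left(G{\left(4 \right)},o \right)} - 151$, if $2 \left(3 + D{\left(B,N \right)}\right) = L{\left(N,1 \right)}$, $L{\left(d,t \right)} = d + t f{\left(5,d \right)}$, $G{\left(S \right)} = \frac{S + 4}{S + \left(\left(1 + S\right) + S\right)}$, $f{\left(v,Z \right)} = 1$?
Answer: $- \frac{319}{2} \approx -159.5$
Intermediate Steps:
$G{\left(S \right)} = \frac{4 + S}{1 + 3 S}$ ($G{\left(S \right)} = \frac{4 + S}{S + \left(1 + 2 S\right)} = \frac{4 + S}{1 + 3 S}$)
$L{\left(d,t \right)} = d + t$ ($L{\left(d,t \right)} = d + t 1 = d + t$)
$o = -12$
$D{\left(B,N \right)} = - \frac{5}{2} + \frac{N}{2}$ ($D{\left(B,N \right)} = -3 + \frac{N + 1}{2} = -3 + \frac{1 + N}{2} = -3 + \left(\frac{1}{2} + \frac{N}{2}\right) = - \frac{5}{2} + \frac{N}{2}$)
$D{\left(G{\left(4 \right)},o \right)} - 151 = \left(- \frac{5}{2} + \frac{1}{2} \left(-12\right)\right) - 151 = \left(- \frac{5}{2} - 6\right) - 151 = - \frac{17}{2} - 151 = - \frac{319}{2}$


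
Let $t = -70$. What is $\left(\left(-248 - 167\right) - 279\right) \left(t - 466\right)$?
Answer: $371984$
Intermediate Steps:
$\left(\left(-248 - 167\right) - 279\right) \left(t - 466\right) = \left(\left(-248 - 167\right) - 279\right) \left(-70 - 466\right) = \left(\left(-248 - 167\right) - 279\right) \left(-536\right) = \left(-415 - 279\right) \left(-536\right) = \left(-694\right) \left(-536\right) = 371984$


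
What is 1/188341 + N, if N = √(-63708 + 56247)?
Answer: 1/188341 + 3*I*√829 ≈ 5.3095e-6 + 86.377*I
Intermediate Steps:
N = 3*I*√829 (N = √(-7461) = 3*I*√829 ≈ 86.377*I)
1/188341 + N = 1/188341 + 3*I*√829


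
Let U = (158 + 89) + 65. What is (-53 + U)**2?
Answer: 67081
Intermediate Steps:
U = 312 (U = 247 + 65 = 312)
(-53 + U)**2 = (-53 + 312)**2 = 259**2 = 67081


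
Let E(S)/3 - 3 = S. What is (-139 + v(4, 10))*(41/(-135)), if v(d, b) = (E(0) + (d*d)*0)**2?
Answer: 2378/135 ≈ 17.615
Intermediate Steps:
E(S) = 9 + 3*S
v(d, b) = 81 (v(d, b) = ((9 + 3*0) + (d*d)*0)**2 = ((9 + 0) + d**2*0)**2 = (9 + 0)**2 = 9**2 = 81)
(-139 + v(4, 10))*(41/(-135)) = (-139 + 81)*(41/(-135)) = -2378*(-1)/135 = -58*(-41/135) = 2378/135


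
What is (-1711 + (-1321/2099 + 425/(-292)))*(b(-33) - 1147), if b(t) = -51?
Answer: 628928073605/306454 ≈ 2.0523e+6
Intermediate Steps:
(-1711 + (-1321/2099 + 425/(-292)))*(b(-33) - 1147) = (-1711 + (-1321/2099 + 425/(-292)))*(-51 - 1147) = (-1711 + (-1321*1/2099 + 425*(-1/292)))*(-1198) = (-1711 + (-1321/2099 - 425/292))*(-1198) = (-1711 - 1277807/612908)*(-1198) = -1049963395/612908*(-1198) = 628928073605/306454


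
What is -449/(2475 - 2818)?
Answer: 449/343 ≈ 1.3090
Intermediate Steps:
-449/(2475 - 2818) = -449/(-343) = -1/343*(-449) = 449/343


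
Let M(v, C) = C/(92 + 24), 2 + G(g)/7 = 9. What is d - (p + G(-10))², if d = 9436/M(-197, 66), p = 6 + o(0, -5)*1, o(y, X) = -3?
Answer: 458056/33 ≈ 13880.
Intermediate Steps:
G(g) = 49 (G(g) = -14 + 7*9 = -14 + 63 = 49)
M(v, C) = C/116
p = 3 (p = 6 - 3*1 = 6 - 3 = 3)
d = 547288/33 (d = 9436/(((1/116)*66)) = 9436/(33/58) = 9436*(58/33) = 547288/33 ≈ 16585.)
d - (p + G(-10))² = 547288/33 - (3 + 49)² = 547288/33 - 1*52² = 547288/33 - 1*2704 = 547288/33 - 2704 = 458056/33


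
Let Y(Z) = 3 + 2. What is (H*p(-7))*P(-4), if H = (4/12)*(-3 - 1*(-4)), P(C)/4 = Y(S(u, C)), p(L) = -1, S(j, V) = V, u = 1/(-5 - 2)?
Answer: -20/3 ≈ -6.6667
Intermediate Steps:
u = -⅐ (u = 1/(-7) = -⅐ ≈ -0.14286)
Y(Z) = 5
P(C) = 20 (P(C) = 4*5 = 20)
H = ⅓ (H = (4*(1/12))*(-3 + 4) = (⅓)*1 = ⅓ ≈ 0.33333)
(H*p(-7))*P(-4) = ((⅓)*(-1))*20 = -⅓*20 = -20/3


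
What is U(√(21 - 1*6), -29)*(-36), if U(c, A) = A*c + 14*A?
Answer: 14616 + 1044*√15 ≈ 18659.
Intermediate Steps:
U(c, A) = 14*A + A*c
U(√(21 - 1*6), -29)*(-36) = -29*(14 + √(21 - 1*6))*(-36) = -29*(14 + √(21 - 6))*(-36) = -29*(14 + √15)*(-36) = (-406 - 29*√15)*(-36) = 14616 + 1044*√15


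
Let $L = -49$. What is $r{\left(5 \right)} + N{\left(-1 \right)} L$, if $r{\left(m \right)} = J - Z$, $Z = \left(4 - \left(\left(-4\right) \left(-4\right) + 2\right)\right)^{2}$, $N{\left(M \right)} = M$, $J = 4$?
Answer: $-143$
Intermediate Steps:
$Z = 196$ ($Z = \left(4 - \left(16 + 2\right)\right)^{2} = \left(4 - 18\right)^{2} = \left(-14\right)^{2} = 196$)
$r{\left(m \right)} = -192$ ($r{\left(m \right)} = 4 - 196 = -192$)
$r{\left(5 \right)} + N{\left(-1 \right)} L = -192 - -49 = -192 + 49 = -143$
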